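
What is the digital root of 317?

2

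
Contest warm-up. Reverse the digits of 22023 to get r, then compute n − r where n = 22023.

Reverse of 22023 is 32022.
22023 − 32022 = -9999

-9999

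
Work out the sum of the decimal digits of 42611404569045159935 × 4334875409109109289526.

171

42611404569045159935 × 4334875409109109289526 = 184715129813953406490937006027716890340810
Sum of its 42 digits: 171.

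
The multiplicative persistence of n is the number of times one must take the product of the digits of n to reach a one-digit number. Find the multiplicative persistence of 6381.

3

6381 → 144 → 16 → 6 (3 steps)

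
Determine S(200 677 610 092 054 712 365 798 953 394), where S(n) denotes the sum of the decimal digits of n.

2+0+0+6+7+7+6+1+0+0+9+2+0+5+4+7+1+2+3+6+5+7+9+8+9+5+3+3+9+4 = 130

130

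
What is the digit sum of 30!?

117

30! = 265252859812191058636308480000000
Sum of its 33 digits: 117.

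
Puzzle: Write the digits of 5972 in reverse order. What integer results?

2795

Reversing 5972 gives 2795.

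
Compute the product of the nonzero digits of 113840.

96

1×1×3×8×4 = 96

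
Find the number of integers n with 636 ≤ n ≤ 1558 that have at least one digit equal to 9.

The integers in [636, 1558] that have at least one digit equal to 9: 639, 649, 659, 669, 679, 689, …, 1539, 1549.
254 qualify.

254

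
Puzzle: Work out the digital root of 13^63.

The digital root of n equals n mod 9 (or 9 when 9 | n), so we need 13^63 mod 9.
13^63 ≡ 1 (mod 9), so the digital root is 1.

1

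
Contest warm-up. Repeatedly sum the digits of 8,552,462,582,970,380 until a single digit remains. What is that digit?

2

8+5+5+2+4+6+2+5+8+2+9+7+0+3+8+0 = 74
7+4 = 11
1+1 = 2
(Equivalently, 8,552,462,582,970,380 mod 9 = 2.)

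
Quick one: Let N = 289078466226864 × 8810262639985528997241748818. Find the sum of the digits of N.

289078466226864 × 8810262639985528997241748818 = 2546857211022858408278840029895005291846752
Sum of its 43 digits: 189.

189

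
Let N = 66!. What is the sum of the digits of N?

351

66! = 544344939077443064003729240247842752644293064388798874532860126869671081148416000000000000000
Sum of its 93 digits: 351.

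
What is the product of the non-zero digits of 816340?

576

8×1×6×3×4 = 576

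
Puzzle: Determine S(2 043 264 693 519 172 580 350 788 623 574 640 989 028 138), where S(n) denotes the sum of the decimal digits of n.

193

2+0+4+3+2+6+4+6+9+3+5+1+9+1+7+2+5+8+0+3+5+0+7+8+8+6+2+3+5+7+4+6+4+0+9+8+9+0+2+8+1+3+8 = 193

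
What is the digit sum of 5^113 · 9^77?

774

5^113 · 9^77 = 288591620475085992926596050747355602855031624646829758384199913797689782841521314494517738675873774985377567922802122257763812740449793636798858642578125
Sum of its 153 digits: 774.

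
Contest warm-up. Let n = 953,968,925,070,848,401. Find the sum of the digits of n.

88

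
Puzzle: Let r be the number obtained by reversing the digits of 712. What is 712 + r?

929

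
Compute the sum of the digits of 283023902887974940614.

96

2+8+3+0+2+3+9+0+2+8+8+7+9+7+4+9+4+0+6+1+4 = 96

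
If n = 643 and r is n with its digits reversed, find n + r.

Reverse of 643 is 346.
643 + 346 = 989

989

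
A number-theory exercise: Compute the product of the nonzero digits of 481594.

5760

4×8×1×5×9×4 = 5760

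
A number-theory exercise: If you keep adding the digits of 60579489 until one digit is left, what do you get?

3

6+0+5+7+9+4+8+9 = 48
4+8 = 12
1+2 = 3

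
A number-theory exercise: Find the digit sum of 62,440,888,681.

55

6+2+4+4+0+8+8+8+6+8+1 = 55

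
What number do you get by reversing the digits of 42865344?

44356824

Reversing 42865344 gives 44356824.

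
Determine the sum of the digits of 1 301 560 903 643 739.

60

1+3+0+1+5+6+0+9+0+3+6+4+3+7+3+9 = 60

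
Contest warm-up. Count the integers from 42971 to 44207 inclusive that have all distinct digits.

347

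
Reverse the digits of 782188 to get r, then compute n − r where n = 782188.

-99099

Reverse of 782188 is 881287.
782188 − 881287 = -99099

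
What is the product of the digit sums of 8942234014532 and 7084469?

S(8942234014532) = 8+9+4+2+2+3+4+0+1+4+5+3+2 = 47.
S(7084469) = 7+0+8+4+4+6+9 = 38.
47 · 38 = 1786.

1786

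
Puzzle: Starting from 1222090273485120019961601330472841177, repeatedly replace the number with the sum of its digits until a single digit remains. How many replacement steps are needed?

3

1222090273485120019961601330472841177 → 128 → 11 → 2 (3 steps)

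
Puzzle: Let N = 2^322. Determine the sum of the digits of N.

2^322 = 8543948143683640329580086824678208458410818089426611079788166431288878903122562200091848347746304
Sum of its 97 digits: 439.

439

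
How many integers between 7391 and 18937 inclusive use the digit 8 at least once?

The integers in [7391, 18937] that use the digit 8 at least once: 7398, 7408, 7418, 7428, 7438, 7448, …, 18936, 18937.
4573 qualify.

4573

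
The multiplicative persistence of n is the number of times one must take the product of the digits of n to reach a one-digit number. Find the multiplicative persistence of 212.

1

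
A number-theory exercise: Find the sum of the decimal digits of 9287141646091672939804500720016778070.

156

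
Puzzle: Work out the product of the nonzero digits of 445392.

4320

4×4×5×3×9×2 = 4320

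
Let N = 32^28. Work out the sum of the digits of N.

32^28 = 1393796574908163946345982392040522594123776
Sum of its 43 digits: 202.

202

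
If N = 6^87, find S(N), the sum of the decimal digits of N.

6^87 = 50021738714629030177311081962496059484833406150976385567830453518336
Sum of its 68 digits: 288.

288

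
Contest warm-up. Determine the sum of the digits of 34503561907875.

3+4+5+0+3+5+6+1+9+0+7+8+7+5 = 63

63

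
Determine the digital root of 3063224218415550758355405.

3

3+0+6+3+2+2+4+2+1+8+4+1+5+5+5+0+7+5+8+3+5+5+4+0+5 = 93
9+3 = 12
1+2 = 3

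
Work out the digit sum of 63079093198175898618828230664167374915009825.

6+3+0+7+9+0+9+3+1+9+8+1+7+5+8+9+8+6+1+8+8+2+8+2+3+0+6+6+4+1+6+7+3+7+4+9+1+5+0+0+9+8+2+5 = 214

214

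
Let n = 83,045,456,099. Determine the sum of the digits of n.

53

8+3+0+4+5+4+5+6+0+9+9 = 53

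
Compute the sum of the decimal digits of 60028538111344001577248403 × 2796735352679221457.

201

60028538111344001577248403 × 2796735352679221457 = 167883934705647752561801468535151814336583171
Sum of its 45 digits: 201.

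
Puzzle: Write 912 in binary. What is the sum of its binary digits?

4

912 in base 2 is 1110010000.
Digit sum: 1+1+1+0+0+1+0+0+0+0 = 4.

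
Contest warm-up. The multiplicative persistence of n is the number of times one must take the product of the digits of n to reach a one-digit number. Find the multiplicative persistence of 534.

2

534 → 60 → 0 (2 steps)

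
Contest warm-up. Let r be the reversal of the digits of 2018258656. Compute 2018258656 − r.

-4550269446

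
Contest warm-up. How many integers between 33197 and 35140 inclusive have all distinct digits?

The integers in [33197, 35140] that have all distinct digits: 34012, 34015, 34016, 34017, 34018, 34019, …, 35129, 35140.
391 qualify.

391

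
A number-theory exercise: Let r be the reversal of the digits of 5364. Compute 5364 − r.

729

Reverse of 5364 is 4635.
5364 − 4635 = 729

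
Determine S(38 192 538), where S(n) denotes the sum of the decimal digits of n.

3+8+1+9+2+5+3+8 = 39

39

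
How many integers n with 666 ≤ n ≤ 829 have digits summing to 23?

The integers in [666, 829] that have digits summing to 23: 689, 698, 779, 788, 797.
5 qualify.

5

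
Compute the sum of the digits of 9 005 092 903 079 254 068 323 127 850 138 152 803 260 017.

9+0+0+5+0+9+2+9+0+3+0+7+9+2+5+4+0+6+8+3+2+3+1+2+7+8+5+0+1+3+8+1+5+2+8+0+3+2+6+0+0+1+7 = 156

156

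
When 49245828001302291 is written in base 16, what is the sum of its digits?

49245828001302291 in base 16 is AEF4D1D4B00713.
Digit sum: 10+14+15+4+13+1+13+4+11+0+0+7+1+3 = 96.

96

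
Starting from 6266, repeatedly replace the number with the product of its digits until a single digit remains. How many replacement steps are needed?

3

6266 → 432 → 24 → 8 (3 steps)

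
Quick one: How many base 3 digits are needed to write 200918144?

200918144 in base 3 is 112000001200212202, which has 18 digits.

18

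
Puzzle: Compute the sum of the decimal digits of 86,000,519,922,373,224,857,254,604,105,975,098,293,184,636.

8+6+0+0+0+5+1+9+9+2+2+3+7+3+2+2+4+8+5+7+2+5+4+6+0+4+1+0+5+9+7+5+0+9+8+2+9+3+1+8+4+6+3+6 = 190

190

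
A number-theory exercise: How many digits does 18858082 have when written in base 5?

18858082 in base 5 is 14311424312, which has 11 digits.

11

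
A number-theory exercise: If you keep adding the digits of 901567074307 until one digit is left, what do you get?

9+0+1+5+6+7+0+7+4+3+0+7 = 49
4+9 = 13
1+3 = 4
(Equivalently, 901567074307 mod 9 = 4.)

4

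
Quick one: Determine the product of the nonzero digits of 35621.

3×5×6×2×1 = 180

180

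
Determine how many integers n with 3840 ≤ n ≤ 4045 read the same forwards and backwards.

The integers in [3840, 4045] that read the same forwards and backwards: 3883, 3993, 4004.
3 qualify.

3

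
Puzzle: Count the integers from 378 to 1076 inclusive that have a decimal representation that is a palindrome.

63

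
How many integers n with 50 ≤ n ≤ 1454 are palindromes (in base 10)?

The integers in [50, 1454] that are palindromes (in base 10): 55, 66, 77, 88, 99, 101, …, 1331, 1441.
100 qualify.

100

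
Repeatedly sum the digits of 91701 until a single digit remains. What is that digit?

9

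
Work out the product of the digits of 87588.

17920

8×7×5×8×8 = 17920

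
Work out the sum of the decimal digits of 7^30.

7^30 = 22539340290692258087863249
Sum of its 26 digits: 118.

118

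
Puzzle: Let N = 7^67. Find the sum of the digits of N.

268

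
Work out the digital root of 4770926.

4+7+7+0+9+2+6 = 35
3+5 = 8

8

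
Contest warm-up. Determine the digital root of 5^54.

1

The digital root of n equals n mod 9 (or 9 when 9 | n), so we need 5^54 mod 9.
5^54 ≡ 1 (mod 9), so the digital root is 1.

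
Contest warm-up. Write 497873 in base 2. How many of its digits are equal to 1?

497873 in base 2 is 1111001100011010001.
The digit 1 appears 10 times.

10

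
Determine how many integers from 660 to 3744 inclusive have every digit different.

The integers in [660, 3744] that have every digit different: 670, 671, 672, 673, 674, 675, …, 3741, 3742.
1608 qualify.

1608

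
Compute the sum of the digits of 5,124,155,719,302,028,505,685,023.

89

5+1+2+4+1+5+5+7+1+9+3+0+2+0+2+8+5+0+5+6+8+5+0+2+3 = 89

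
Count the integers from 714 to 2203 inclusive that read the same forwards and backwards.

41

The integers in [714, 2203] that read the same forwards and backwards: 717, 727, 737, 747, 757, 767, …, 2002, 2112.
41 qualify.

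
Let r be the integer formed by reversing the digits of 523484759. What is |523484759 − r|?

Reverse of 523484759 is 957484325.
|523484759 − 957484325| = 433999566

433999566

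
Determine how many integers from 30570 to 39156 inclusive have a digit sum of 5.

The integers in [30570, 39156] that have a digit sum of 5: 31001, 31010, 31100, 32000.
4 qualify.

4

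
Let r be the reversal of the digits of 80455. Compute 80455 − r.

25047

Reverse of 80455 is 55408.
80455 − 55408 = 25047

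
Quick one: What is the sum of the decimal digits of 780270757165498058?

89

7+8+0+2+7+0+7+5+7+1+6+5+4+9+8+0+5+8 = 89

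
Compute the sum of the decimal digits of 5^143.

461

5^143 = 8968310171678829253911869333055463240193676428009700939245237016894662929189507849514484405517578125
Sum of its 100 digits: 461.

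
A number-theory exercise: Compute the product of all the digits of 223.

12

2×2×3 = 12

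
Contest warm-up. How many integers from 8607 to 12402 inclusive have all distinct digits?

The integers in [8607, 12402] that have all distinct digits: 8607, 8609, 8610, 8612, 8613, 8614, …, 12397, 12398.
1087 qualify.

1087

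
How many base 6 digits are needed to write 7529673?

7529673 in base 6 is 425215333, which has 9 digits.

9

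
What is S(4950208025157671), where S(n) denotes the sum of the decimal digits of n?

62

4+9+5+0+2+0+8+0+2+5+1+5+7+6+7+1 = 62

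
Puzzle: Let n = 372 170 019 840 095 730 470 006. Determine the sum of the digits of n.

83

3+7+2+1+7+0+0+1+9+8+4+0+0+9+5+7+3+0+4+7+0+0+0+6 = 83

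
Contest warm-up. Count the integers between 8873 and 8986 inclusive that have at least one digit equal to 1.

The integers in [8873, 8986] that have at least one digit equal to 1: 8881, 8891, 8901, 8910, 8911, 8912, …, 8971, 8981.
20 qualify.

20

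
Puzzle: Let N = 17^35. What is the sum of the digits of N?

17^35 = 11633549665058175578832094238737833478284593
Sum of its 44 digits: 215.

215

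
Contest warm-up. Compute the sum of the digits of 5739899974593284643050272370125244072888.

191

5+7+3+9+8+9+9+9+7+4+5+9+3+2+8+4+6+4+3+0+5+0+2+7+2+3+7+0+1+2+5+2+4+4+0+7+2+8+8+8 = 191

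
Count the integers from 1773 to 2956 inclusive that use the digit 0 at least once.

The integers in [1773, 2956] that use the digit 0 at least once: 1780, 1790, 1800, 1801, 1802, 1803, …, 2940, 2950.
307 qualify.

307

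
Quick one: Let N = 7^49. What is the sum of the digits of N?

178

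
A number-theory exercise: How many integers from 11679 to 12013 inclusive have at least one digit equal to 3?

The integers in [11679, 12013] that have at least one digit equal to 3: 11683, 11693, 11703, 11713, 11723, 11730, …, 12003, 12013.
61 qualify.

61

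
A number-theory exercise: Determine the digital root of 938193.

6

9+3+8+1+9+3 = 33
3+3 = 6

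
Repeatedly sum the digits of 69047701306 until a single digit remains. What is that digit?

6+9+0+4+7+7+0+1+3+0+6 = 43
4+3 = 7

7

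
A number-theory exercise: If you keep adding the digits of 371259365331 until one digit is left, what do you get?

3+7+1+2+5+9+3+6+5+3+3+1 = 48
4+8 = 12
1+2 = 3

3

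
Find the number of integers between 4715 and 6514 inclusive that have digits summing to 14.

The integers in [4715, 6514] that have digits summing to 14: 4721, 4730, 4802, 4811, 4820, 4901, …, 6503, 6512.
99 qualify.

99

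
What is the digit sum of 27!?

108

27! = 10888869450418352160768000000
Sum of its 29 digits: 108.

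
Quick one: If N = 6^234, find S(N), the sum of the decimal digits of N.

819

6^234 = 122290463141890234936622223366471428166726768856025957367925973874712511409937880860209174311910168111692973704030362773980406107378194861484274745612176679386471423840878720446365696
Sum of its 183 digits: 819.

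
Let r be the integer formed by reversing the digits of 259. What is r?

Reversing 259 gives 952.

952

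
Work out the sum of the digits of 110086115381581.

49

1+1+0+0+8+6+1+1+5+3+8+1+5+8+1 = 49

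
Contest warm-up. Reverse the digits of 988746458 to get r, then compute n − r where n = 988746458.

134098569

Reverse of 988746458 is 854647889.
988746458 − 854647889 = 134098569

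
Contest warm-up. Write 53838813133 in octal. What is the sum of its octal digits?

35

53838813133 in base 8 is 621102613715.
Digit sum: 6+2+1+1+0+2+6+1+3+7+1+5 = 35.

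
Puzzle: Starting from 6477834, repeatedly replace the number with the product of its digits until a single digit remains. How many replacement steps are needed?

6477834 → 112896 → 864 → 192 → 18 → 8 (5 steps)

5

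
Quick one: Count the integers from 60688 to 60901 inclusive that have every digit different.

84

The integers in [60688, 60901] that have every digit different: 60712, 60713, 60714, 60715, 60718, 60719, …, 60895, 60897.
84 qualify.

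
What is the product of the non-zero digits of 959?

9×5×9 = 405

405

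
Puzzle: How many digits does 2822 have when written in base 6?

2822 in base 6 is 21022, which has 5 digits.

5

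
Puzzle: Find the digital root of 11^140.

4

The digital root of n equals n mod 9 (or 9 when 9 | n), so we need 11^140 mod 9.
11^140 ≡ 4 (mod 9), so the digital root is 4.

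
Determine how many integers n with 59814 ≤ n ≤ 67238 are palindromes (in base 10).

The integers in [59814, 67238] that are palindromes (in base 10): 59895, 59995, 60006, 60106, 60206, 60306, …, 67076, 67176.
74 qualify.

74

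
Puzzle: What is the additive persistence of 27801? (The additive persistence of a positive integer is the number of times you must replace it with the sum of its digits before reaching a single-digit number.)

27801 → 18 → 9 (2 steps)

2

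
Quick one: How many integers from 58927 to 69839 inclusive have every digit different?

3367

The integers in [58927, 69839] that have every digit different: 58927, 58930, 58931, 58932, 58934, 58936, …, 69835, 69837.
3367 qualify.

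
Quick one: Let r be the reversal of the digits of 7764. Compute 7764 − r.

3087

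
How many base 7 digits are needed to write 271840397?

10

271840397 in base 7 is 6510414413, which has 10 digits.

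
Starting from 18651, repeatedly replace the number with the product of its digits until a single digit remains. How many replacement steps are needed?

2

18651 → 240 → 0 (2 steps)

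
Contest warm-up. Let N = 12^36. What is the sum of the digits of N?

12^36 = 708801874985091845381344307009569161216
Sum of its 39 digits: 171.

171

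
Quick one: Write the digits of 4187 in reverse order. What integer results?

7814

Reversing 4187 gives 7814.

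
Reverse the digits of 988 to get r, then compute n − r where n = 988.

99

Reverse of 988 is 889.
988 − 889 = 99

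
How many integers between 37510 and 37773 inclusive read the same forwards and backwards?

The integers in [37510, 37773] that read the same forwards and backwards: 37573, 37673, 37773.
3 qualify.

3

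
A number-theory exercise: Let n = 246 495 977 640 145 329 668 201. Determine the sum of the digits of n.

110

2+4+6+4+9+5+9+7+7+6+4+0+1+4+5+3+2+9+6+6+8+2+0+1 = 110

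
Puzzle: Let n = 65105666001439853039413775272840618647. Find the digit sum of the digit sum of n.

First digit sum: 162.
1+6+2 = 9.

9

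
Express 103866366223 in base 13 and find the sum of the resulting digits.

103866366223 in base 13 is 9A438426C9.
Digit sum: 9+10+4+3+8+4+2+6+12+9 = 67.

67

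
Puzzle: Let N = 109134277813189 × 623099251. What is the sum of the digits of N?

109

109134277813189 × 623099251 = 68001486763823983821439
Sum of its 23 digits: 109.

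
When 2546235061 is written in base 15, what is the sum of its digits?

41

2546235061 in base 15 is ED810041.
Digit sum: 14+13+8+1+0+0+4+1 = 41.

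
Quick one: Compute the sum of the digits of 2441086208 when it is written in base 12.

44

2441086208 in base 12 is 581621768.
Digit sum: 5+8+1+6+2+1+7+6+8 = 44.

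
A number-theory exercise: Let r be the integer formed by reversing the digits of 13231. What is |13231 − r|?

0

Reverse of 13231 is 13231.
|13231 − 13231| = 0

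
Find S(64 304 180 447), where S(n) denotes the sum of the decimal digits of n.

41

6+4+3+0+4+1+8+0+4+4+7 = 41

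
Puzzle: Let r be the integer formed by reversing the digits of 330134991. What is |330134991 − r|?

130703958

Reverse of 330134991 is 199431033.
|330134991 − 199431033| = 130703958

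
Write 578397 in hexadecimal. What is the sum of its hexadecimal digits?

42

578397 in base 16 is 8D35D.
Digit sum: 8+13+3+5+13 = 42.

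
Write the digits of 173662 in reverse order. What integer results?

Reversing 173662 gives 266371.

266371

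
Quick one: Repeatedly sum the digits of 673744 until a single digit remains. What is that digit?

4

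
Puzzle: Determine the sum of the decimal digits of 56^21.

188

56^21 = 5151676304086649977486675518376902656
Sum of its 37 digits: 188.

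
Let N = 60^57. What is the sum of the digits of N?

60^57 = 226267027688376192080197927193400943822503936000000000000000000000000000000000000000000000000000000000
Sum of its 102 digits: 198.

198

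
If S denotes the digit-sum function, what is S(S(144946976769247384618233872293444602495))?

12

First digit sum: 192.
1+9+2 = 12.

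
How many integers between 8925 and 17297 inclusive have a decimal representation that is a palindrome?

84

The integers in [8925, 17297] that have a decimal representation that is a palindrome: 8998, 9009, 9119, 9229, 9339, 9449, …, 17171, 17271.
84 qualify.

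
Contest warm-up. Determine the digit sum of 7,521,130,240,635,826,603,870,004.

83

7+5+2+1+1+3+0+2+4+0+6+3+5+8+2+6+6+0+3+8+7+0+0+0+4 = 83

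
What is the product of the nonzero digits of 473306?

4×7×3×3×6 = 1512

1512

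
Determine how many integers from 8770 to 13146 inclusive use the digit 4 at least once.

1155

The integers in [8770, 13146] that use the digit 4 at least once: 8774, 8784, 8794, 8804, 8814, 8824, …, 13145, 13146.
1155 qualify.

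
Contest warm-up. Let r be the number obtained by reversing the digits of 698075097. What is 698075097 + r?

Reverse of 698075097 is 790570896.
698075097 + 790570896 = 1488645993

1488645993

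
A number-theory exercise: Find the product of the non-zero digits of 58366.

5×8×3×6×6 = 4320

4320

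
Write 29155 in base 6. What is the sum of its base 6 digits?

20

29155 in base 6 is 342551.
Digit sum: 3+4+2+5+5+1 = 20.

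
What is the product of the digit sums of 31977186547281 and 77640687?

3105

S(31977186547281) = 3+1+9+7+7+1+8+6+5+4+7+2+8+1 = 69.
S(77640687) = 7+7+6+4+0+6+8+7 = 45.
69 · 45 = 3105.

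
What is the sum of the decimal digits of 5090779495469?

5+0+9+0+7+7+9+4+9+5+4+6+9 = 74

74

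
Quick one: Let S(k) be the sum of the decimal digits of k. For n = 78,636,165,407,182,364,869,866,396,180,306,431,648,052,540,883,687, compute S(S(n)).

13

First digit sum: 238.
2+3+8 = 13.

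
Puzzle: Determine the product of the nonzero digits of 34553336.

48600

3×4×5×5×3×3×3×6 = 48600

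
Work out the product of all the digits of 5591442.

7200

5×5×9×1×4×4×2 = 7200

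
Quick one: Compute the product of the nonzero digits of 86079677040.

8×6×7×9×6×7×7×4 = 3556224

3556224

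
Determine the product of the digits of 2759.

2×7×5×9 = 630

630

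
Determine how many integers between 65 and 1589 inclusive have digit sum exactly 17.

The integers in [65, 1589] that have digit sum exactly 17: 89, 98, 179, 188, 197, 269, …, 1574, 1583.
95 qualify.

95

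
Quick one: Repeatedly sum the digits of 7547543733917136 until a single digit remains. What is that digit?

7+5+4+7+5+4+3+7+3+3+9+1+7+1+3+6 = 75
7+5 = 12
1+2 = 3

3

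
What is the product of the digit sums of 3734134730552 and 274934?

1363

S(3734134730552) = 3+7+3+4+1+3+4+7+3+0+5+5+2 = 47.
S(274934) = 2+7+4+9+3+4 = 29.
47 · 29 = 1363.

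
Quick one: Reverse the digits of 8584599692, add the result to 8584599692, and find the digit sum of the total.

40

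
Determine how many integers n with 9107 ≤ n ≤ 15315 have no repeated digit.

The integers in [9107, 15315] that have no repeated digit: 9107, 9108, 9120, 9123, 9124, 9125, …, 15308, 15309.
1877 qualify.

1877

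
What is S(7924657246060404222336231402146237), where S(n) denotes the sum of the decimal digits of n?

119

7+9+2+4+6+5+7+2+4+6+0+6+0+4+0+4+2+2+2+3+3+6+2+3+1+4+0+2+1+4+6+2+3+7 = 119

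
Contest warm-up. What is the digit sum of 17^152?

17^152 = 10671759994531545920557539408540653248159462914874816597977097634293858400405970638977558318200227645122260378986786981072981773298046949530090032383981138780535609404058846100736226712961
Sum of its 188 digits: 874.

874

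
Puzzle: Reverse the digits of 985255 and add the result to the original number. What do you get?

1537844

Reverse of 985255 is 552589.
985255 + 552589 = 1537844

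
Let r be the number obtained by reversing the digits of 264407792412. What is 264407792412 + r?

478705496874

Reverse of 264407792412 is 214297704462.
264407792412 + 214297704462 = 478705496874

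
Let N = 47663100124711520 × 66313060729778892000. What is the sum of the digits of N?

150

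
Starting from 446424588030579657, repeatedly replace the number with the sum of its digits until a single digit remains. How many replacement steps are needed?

3

446424588030579657 → 87 → 15 → 6 (3 steps)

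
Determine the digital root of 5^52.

4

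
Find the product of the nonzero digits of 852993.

19440

8×5×2×9×9×3 = 19440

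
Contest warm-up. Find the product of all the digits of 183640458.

1×8×3×6×4×0×4×5×8 = 0

0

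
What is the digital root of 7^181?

The digital root of n equals n mod 9 (or 9 when 9 | n), so we need 7^181 mod 9.
7^181 ≡ 7 (mod 9), so the digital root is 7.

7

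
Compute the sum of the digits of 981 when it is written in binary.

7

981 in base 2 is 1111010101.
Digit sum: 1+1+1+1+0+1+0+1+0+1 = 7.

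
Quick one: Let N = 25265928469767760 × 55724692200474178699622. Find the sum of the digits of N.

188

25265928469767760 × 55724692200474178699622 = 1407936087137005996590008944777139786720
Sum of its 40 digits: 188.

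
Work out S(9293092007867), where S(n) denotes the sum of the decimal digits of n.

62

9+2+9+3+0+9+2+0+0+7+8+6+7 = 62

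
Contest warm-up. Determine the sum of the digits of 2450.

11

2+4+5+0 = 11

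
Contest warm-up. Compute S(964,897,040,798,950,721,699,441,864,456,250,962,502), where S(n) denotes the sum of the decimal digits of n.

192

9+6+4+8+9+7+0+4+0+7+9+8+9+5+0+7+2+1+6+9+9+4+4+1+8+6+4+4+5+6+2+5+0+9+6+2+5+0+2 = 192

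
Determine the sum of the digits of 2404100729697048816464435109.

2+4+0+4+1+0+0+7+2+9+6+9+7+0+4+8+8+1+6+4+6+4+4+3+5+1+0+9 = 114

114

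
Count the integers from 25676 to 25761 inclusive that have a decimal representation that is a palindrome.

1

The integers in [25676, 25761] that have a decimal representation that is a palindrome: 25752.
1 qualifies.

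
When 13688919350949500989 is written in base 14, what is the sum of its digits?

13688919350949500989 in base 14 is 63DC91039CD736989.
Digit sum: 6+3+13+12+9+1+0+3+9+12+13+7+3+6+9+8+9 = 123.

123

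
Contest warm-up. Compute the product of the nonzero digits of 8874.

1792

8×8×7×4 = 1792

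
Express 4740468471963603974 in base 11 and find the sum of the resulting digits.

94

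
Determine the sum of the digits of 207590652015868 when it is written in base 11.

58

207590652015868 in base 11 is 60165779205370.
Digit sum: 6+0+1+6+5+7+7+9+2+0+5+3+7+0 = 58.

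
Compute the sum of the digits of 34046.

17

3+4+0+4+6 = 17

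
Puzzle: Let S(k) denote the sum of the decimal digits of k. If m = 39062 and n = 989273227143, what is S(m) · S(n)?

1140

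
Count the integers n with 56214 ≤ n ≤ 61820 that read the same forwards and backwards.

57

The integers in [56214, 61820] that read the same forwards and backwards: 56265, 56365, 56465, 56565, 56665, 56765, …, 61716, 61816.
57 qualify.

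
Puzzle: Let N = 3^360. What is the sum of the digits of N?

3^360 = 5802988355301064263572941269018812264886757498342118039827603956893368389206154994705426429662904979537365662938773593537918329060451697709838267789886857631025156060199201
Sum of its 172 digits: 837.

837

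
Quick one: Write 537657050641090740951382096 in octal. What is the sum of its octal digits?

116

537657050641090740951382096 in base 8 is 336275236170541057763626574120.
Digit sum: 3+3+6+2+7+5+2+3+6+1+7+0+5+4+1+0+5+7+7+6+3+6+2+6+5+7+4+1+2+0 = 116.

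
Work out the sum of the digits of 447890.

32

4+4+7+8+9+0 = 32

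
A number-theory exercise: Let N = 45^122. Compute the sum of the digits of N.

873

45^122 = 4919564745238176697371553353102186352844111513892399189989471332209141190845645690240197543190489991240582297949730370727308922402824092256065539305532802847481001207174955425216467119753360748291015625
Sum of its 202 digits: 873.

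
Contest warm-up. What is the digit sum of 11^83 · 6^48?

558

11^83 · 6^48 = 6121429985205110326753628063991908758827331598743618941417962325496442037940662255716263245912363660462841266591099462352896
Sum of its 124 digits: 558.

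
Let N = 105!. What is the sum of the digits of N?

648

105! = 1081396758240290900504101305800329649720646107774902579144176636573226531909905153326984536526808240339776398934872029657993872907813436816097280000000000000000000000000
Sum of its 169 digits: 648.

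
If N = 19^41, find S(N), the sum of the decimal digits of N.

208

19^41 = 26847115986241183138017674520015691090350184323352819
Sum of its 53 digits: 208.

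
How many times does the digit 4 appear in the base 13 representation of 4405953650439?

4405953650439 in base 13 is 25C630A24B53.
The digit 4 appears 1 time.

1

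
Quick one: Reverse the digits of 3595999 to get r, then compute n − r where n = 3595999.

-6399954

Reverse of 3595999 is 9995953.
3595999 − 9995953 = -6399954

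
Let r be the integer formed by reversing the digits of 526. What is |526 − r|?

Reverse of 526 is 625.
|526 − 625| = 99

99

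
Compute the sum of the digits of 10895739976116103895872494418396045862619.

204

1+0+8+9+5+7+3+9+9+7+6+1+1+6+1+0+3+8+9+5+8+7+2+4+9+4+4+1+8+3+9+6+0+4+5+8+6+2+6+1+9 = 204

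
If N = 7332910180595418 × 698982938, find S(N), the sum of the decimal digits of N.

114

7332910180595418 × 698982938 = 5125579102122695862978084
Sum of its 25 digits: 114.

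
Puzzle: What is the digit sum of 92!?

540

92! = 12438414054641307255475324325873553077577991715875414356840239582938137710983519518443046123837041347353107486982656753664000000000000000000000
Sum of its 143 digits: 540.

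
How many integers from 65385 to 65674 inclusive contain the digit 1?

The integers in [65385, 65674] that contain the digit 1: 65391, 65401, 65410, 65411, 65412, 65413, …, 65661, 65671.
56 qualify.

56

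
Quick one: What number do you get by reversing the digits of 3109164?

Reversing 3109164 gives 4619013.

4619013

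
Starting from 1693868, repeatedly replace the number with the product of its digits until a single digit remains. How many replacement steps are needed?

2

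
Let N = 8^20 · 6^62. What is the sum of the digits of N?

8^20 · 6^62 = 2028510516714004274033243296655298019841009896811044147496208039936
Sum of its 67 digits: 270.

270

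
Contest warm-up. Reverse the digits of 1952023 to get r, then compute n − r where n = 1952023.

Reverse of 1952023 is 3202591.
1952023 − 3202591 = -1250568

-1250568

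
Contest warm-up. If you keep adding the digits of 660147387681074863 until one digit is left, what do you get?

4

6+6+0+1+4+7+3+8+7+6+8+1+0+7+4+8+6+3 = 85
8+5 = 13
1+3 = 4
(Equivalently, 660147387681074863 mod 9 = 4.)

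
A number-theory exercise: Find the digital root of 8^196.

The digital root of n equals n mod 9 (or 9 when 9 | n), so we need 8^196 mod 9.
8^196 ≡ 1 (mod 9), so the digital root is 1.

1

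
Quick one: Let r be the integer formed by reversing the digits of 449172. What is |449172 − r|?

177228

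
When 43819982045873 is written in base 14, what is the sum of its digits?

85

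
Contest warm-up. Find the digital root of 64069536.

3

6+4+0+6+9+5+3+6 = 39
3+9 = 12
1+2 = 3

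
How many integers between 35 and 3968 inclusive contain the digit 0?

The integers in [35, 3968] that contain the digit 0: 40, 50, 60, 70, 80, 90, …, 3950, 3960.
987 qualify.

987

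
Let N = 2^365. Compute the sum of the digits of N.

2^365 = 75153362648762663292463379097258784876021841565066235862633311089030688803667470190838367948312598497021919232
Sum of its 110 digits: 509.

509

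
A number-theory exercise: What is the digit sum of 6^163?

6^163 = 6896898149125600236793949466373840918992555870993747430104453532377689581550548211816313220659108916289707481753173139197526016
Sum of its 127 digits: 594.

594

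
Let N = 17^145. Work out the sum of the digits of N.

827

17^145 = 26007200141556108996232824997561595292675382110218055410968045983552367730169977517516508414014946246907272079097421512285735186598039589434676639371939331637248847378464973738257
Sum of its 179 digits: 827.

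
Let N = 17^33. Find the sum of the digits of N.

170

17^33 = 40254497110927943179349807054456171205137
Sum of its 41 digits: 170.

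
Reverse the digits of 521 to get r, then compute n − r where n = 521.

Reverse of 521 is 125.
521 − 125 = 396

396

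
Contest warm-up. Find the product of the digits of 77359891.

7×7×3×5×9×8×9×1 = 476280

476280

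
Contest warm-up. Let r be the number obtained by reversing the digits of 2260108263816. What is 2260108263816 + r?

Reverse of 2260108263816 is 6183628010622.
2260108263816 + 6183628010622 = 8443736274438

8443736274438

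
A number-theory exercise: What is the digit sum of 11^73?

11^73 = 10511531995000535984031884072175901907076711472855517023410896501859452159531
Sum of its 77 digits: 308.

308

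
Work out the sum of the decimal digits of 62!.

306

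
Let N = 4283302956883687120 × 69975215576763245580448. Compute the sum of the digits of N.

4283302956883687120 × 69975215576763245580448 = 299725047788523451431295905613126821429760
Sum of its 42 digits: 184.

184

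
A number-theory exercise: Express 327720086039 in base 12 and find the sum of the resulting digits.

60

327720086039 in base 12 is 5362096369B.
Digit sum: 5+3+6+2+0+9+6+3+6+9+11 = 60.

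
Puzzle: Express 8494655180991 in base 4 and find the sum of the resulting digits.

39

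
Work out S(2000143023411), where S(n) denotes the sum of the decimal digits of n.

2+0+0+0+1+4+3+0+2+3+4+1+1 = 21

21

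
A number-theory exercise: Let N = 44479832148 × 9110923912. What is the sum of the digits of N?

99

44479832148 × 9110923912 = 405252366318959522976
Sum of its 21 digits: 99.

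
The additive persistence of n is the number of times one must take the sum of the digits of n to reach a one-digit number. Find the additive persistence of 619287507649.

3

619287507649 → 64 → 10 → 1 (3 steps)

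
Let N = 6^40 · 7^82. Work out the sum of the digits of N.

450

6^40 · 7^82 = 26551514390390769487322964148876245503882130806242374097716033206434442209186567856433996898945204224
Sum of its 101 digits: 450.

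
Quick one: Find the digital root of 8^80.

1

The digital root of n equals n mod 9 (or 9 when 9 | n), so we need 8^80 mod 9.
8^80 ≡ 1 (mod 9), so the digital root is 1.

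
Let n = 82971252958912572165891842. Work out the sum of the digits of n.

8+2+9+7+1+2+5+2+9+5+8+9+1+2+5+7+2+1+6+5+8+9+1+8+4+2 = 128

128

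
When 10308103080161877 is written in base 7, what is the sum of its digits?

63

10308103080161877 in base 7 is 6221145604525526034.
Digit sum: 6+2+2+1+1+4+5+6+0+4+5+2+5+5+2+6+0+3+4 = 63.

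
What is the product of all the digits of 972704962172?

9×7×2×7×0×4×9×6×2×1×7×2 = 0

0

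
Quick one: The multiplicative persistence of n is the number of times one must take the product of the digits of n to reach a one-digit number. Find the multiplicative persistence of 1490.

1

1490 → 0 (1 step)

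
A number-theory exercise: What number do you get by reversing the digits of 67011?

Reversing 67011 gives 11076.

11076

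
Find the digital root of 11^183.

8

The digital root of n equals n mod 9 (or 9 when 9 | n), so we need 11^183 mod 9.
11^183 ≡ 8 (mod 9), so the digital root is 8.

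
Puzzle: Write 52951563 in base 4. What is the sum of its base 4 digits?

24

52951563 in base 4 is 3021333220023.
Digit sum: 3+0+2+1+3+3+3+2+2+0+0+2+3 = 24.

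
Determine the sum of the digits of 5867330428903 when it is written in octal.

48

5867330428903 in base 8 is 125303011257747.
Digit sum: 1+2+5+3+0+3+0+1+1+2+5+7+7+4+7 = 48.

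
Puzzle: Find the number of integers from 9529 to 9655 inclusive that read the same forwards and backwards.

1

The integers in [9529, 9655] that read the same forwards and backwards: 9559.
1 qualifies.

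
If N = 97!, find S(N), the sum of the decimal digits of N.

97! = 96192759682482119853328425949563698712343813919172976158104477319333745612481875498805879175589072651261284189679678167647067832320000000000000000000000
Sum of its 152 digits: 648.

648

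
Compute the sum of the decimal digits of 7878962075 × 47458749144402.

108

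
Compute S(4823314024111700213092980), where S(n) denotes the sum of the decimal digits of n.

75

4+8+2+3+3+1+4+0+2+4+1+1+1+7+0+0+2+1+3+0+9+2+9+8+0 = 75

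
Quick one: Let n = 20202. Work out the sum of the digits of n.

6

2+0+2+0+2 = 6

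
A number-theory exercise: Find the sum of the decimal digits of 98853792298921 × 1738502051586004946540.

164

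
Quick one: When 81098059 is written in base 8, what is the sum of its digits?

35

81098059 in base 8 is 465272513.
Digit sum: 4+6+5+2+7+2+5+1+3 = 35.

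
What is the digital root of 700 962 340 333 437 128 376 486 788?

5

7+0+0+9+6+2+3+4+0+3+3+3+4+3+7+1+2+8+3+7+6+4+8+6+7+8+8 = 122
1+2+2 = 5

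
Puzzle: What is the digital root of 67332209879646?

9

6+7+3+3+2+2+0+9+8+7+9+6+4+6 = 72
7+2 = 9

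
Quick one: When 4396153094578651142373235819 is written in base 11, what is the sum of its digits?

129

4396153094578651142373235819 in base 11 is 37635A74A934857221124797300.
Digit sum: 3+7+6+3+5+10+7+4+10+9+3+4+8+5+7+2+2+1+1+2+4+7+9+7+3+0+0 = 129.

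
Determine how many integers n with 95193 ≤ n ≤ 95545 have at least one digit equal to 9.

The integers in [95193, 95545] that have at least one digit equal to 9: 95193, 95194, 95195, 95196, 95197, 95198, …, 95544, 95545.
353 qualify.

353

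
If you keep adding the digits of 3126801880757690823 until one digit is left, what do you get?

3

3+1+2+6+8+0+1+8+8+0+7+5+7+6+9+0+8+2+3 = 84
8+4 = 12
1+2 = 3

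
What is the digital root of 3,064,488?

6

3+0+6+4+4+8+8 = 33
3+3 = 6
(Equivalently, 3,064,488 mod 9 = 6.)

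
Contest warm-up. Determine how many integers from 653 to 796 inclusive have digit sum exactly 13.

9

The integers in [653, 796] that have digit sum exactly 13: 661, 670, 706, 715, 724, 733, 742, 751, 760.
9 qualify.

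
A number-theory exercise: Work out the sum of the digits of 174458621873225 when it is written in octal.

174458621873225 in base 8 is 4752552013646111.
Digit sum: 4+7+5+2+5+5+2+0+1+3+6+4+6+1+1+1 = 53.

53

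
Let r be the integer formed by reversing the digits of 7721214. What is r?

Reversing 7721214 gives 4121277.

4121277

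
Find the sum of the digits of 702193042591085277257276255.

7+0+2+1+9+3+0+4+2+5+9+1+0+8+5+2+7+7+2+5+7+2+7+6+2+5+5 = 113

113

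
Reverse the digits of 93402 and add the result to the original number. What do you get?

113841

Reverse of 93402 is 20439.
93402 + 20439 = 113841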